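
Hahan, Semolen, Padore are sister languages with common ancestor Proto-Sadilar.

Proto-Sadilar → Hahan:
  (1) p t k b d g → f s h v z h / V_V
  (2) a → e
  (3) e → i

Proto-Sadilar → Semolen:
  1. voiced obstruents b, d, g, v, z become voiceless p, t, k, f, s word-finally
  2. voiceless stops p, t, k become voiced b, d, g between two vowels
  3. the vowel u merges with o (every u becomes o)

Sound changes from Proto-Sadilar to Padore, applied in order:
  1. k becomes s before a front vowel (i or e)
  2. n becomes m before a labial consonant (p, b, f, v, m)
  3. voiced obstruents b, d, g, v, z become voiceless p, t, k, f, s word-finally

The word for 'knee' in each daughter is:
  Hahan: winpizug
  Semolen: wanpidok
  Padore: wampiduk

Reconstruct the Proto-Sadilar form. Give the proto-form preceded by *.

Position 6: Hahan has z, Semolen has d, Padore has d. Padore preserves d here (none of its changes turn any other segment into d), so the proto-segment is *d.
Position 2: Hahan has i, Semolen has a, Padore has a. Semolen preserves a here (none of its changes turn any other segment into a), so the proto-segment is *a.
Position 8: Hahan has g, Semolen has k, Padore has k. Hahan preserves g here (none of its changes turn any other segment into g), so the proto-segment is *g.
This points to *wanpidug. Verify forward in each daughter:
Hahan: *wanpidug
  wanpidug → wanpizug   [intervocalic lenition]
  wanpizug → wenpizug   [vowel merger]
  wenpizug → winpizug   [vowel merger]
  giving Hahan winpizug.
Semolen: *wanpidug
  wanpidug → wanpiduk   [final devoicing]
  wanpiduk (rule 2 does not apply)
  wanpiduk → wanpidok   [vowel merger]
  giving Semolen wanpidok.
Padore: *wanpidug
  wanpidug (rule 1 does not apply)
  wanpidug → wampidug   [nasal place assimilation]
  wampidug → wampiduk   [final devoicing]
  giving Padore wampiduk.
Only *wanpidug yields all of Hahan winpizug, Semolen wanpidok, Padore wampiduk.

*wanpidug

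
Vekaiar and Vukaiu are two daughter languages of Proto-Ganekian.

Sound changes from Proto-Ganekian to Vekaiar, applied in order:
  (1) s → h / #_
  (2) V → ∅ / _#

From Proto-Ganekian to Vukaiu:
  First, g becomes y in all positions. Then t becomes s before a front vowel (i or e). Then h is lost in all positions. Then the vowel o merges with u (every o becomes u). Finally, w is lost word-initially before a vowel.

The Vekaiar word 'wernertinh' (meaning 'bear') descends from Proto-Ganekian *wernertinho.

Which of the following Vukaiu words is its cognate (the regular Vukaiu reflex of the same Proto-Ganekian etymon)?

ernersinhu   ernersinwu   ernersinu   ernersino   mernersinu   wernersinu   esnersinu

ernersinu

Vukaiu: *wernertinho > wernersinho > wernersino > wernersinu > ernersinu  (by palatalisation, h-loss, vowel merger, glide loss)
The other candidates each miss or misapply at least one Vukaiu change.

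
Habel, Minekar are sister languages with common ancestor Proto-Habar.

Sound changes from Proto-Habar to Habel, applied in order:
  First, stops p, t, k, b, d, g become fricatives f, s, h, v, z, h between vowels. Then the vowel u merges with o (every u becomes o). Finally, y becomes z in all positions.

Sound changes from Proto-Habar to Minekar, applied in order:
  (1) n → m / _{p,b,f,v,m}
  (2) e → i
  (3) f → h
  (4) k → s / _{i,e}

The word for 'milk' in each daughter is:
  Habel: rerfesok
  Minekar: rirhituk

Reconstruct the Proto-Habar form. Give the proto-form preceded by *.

Position 6: Habel has s, Minekar has t. Minekar preserves t here (none of its changes turn any other segment into t), so the proto-segment is *t.
Position 4: Habel has f, Minekar has h. Taking the neighbouring segments as reconstructed: Habel f can only go back to *f; Minekar h could go back to *f or *h — the one source consistent with every daughter is *f.
Verify the candidate proto-form against each daughter:
Habel: start from *rerfetuk.
  rule 1 (intervocalic lenition): rerfetuk → rerfesuk
  rule 2 (vowel merger): rerfesuk → rerfesok
  rule 3: no change — rerfesok
  ⇒ Habel rerfesok
Minekar: start from *rerfetuk.
  rule 1: no change — rerfetuk
  rule 2 (vowel merger): rerfetuk → rirfituk
  rule 3 (unconditioned shift): rirfituk → rirhituk
  rule 4: no change — rirhituk
  ⇒ Minekar rirhituk
*rerfetuk is the unique common source.

*rerfetuk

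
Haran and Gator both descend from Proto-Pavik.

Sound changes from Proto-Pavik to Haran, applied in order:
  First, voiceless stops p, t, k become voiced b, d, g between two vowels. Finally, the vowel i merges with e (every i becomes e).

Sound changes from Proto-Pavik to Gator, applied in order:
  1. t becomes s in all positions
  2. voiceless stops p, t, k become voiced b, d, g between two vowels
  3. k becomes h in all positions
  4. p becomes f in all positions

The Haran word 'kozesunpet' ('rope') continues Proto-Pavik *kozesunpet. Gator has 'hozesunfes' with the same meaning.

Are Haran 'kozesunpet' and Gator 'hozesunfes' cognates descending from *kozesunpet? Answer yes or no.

Derive the expected Gator reflex of *kozesunpet:
Gator: *kozesunpet
  kozesunpet → kozesunpes   [unconditioned shift]
  kozesunpes (rule 2 does not apply)
  kozesunpes → hozesunpes   [unconditioned shift]
  hozesunpes → hozesunfes   [unconditioned shift]
  giving Gator hozesunfes.
Gator 'hozesunfes' matches the regular reflex exactly, so the pair is cognate.

yes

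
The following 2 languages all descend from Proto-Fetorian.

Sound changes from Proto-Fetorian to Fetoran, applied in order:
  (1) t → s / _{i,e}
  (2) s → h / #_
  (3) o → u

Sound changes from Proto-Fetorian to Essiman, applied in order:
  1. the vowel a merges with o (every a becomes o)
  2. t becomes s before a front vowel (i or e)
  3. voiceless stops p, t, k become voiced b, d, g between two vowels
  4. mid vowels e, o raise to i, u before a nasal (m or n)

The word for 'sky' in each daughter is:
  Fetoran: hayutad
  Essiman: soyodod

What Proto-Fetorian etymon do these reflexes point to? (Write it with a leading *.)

*sayotad

Position 2: Fetoran has a, Essiman has o. Fetoran preserves a here (none of its changes turn any other segment into a), so the proto-segment is *a.
Position 6: Fetoran has a, Essiman has o. Fetoran preserves a here (none of its changes turn any other segment into a), so the proto-segment is *a.
Position 4: Fetoran has u, Essiman has o. Taking the neighbouring segments as reconstructed: Fetoran u could go back to *o or *u; Essiman o could go back to *a or *o — the one source consistent with every daughter is *o.
This points to *sayotad. Verify forward in each daughter:
Fetoran: *sayotad
  sayotad (rule 1 does not apply)
  sayotad → hayotad   [debuccalisation]
  hayotad → hayutad   [vowel merger]
  giving Fetoran hayutad.
Essiman: *sayotad
  sayotad → soyotod   [vowel merger]
  soyotod (rule 2 does not apply)
  soyotod → soyodod   [intervocalic voicing]
  soyodod (rule 4 does not apply)
  giving Essiman soyodod.
*sayotad is the unique common source.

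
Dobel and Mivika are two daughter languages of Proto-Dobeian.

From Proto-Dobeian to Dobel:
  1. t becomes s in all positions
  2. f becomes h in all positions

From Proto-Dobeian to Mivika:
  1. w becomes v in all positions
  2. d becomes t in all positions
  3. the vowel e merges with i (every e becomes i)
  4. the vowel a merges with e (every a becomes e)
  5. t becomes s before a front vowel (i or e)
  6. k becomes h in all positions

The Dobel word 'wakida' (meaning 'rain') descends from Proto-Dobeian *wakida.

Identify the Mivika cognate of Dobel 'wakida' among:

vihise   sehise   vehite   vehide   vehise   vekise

vehise

Mivika: *wakida > vakida > vakita > vekite > vekise > vehise  (by unconditioned shift, unconditioned shift, vowel merger, palatalisation, unconditioned shift)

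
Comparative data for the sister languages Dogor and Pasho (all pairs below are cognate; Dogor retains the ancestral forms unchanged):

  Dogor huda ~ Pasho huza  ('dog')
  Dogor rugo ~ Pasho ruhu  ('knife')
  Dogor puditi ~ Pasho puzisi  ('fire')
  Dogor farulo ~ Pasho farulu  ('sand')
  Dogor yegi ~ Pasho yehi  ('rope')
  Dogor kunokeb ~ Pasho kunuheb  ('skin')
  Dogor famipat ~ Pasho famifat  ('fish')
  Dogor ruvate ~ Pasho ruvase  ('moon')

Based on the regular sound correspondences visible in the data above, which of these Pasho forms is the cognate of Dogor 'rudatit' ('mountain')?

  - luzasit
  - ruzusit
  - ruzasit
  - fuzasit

huda ~ huza — Dogor d corresponds to Pasho z between vowels (before a back vowel).
puditi ~ puzisi — Dogor t corresponds to Pasho s between vowels (before a front vowel).
Applying these to Dogor 'rudatit':
  rudatit → ruzatit   (d→z between vowels (before a back vowel))
  ruzatit → ruzasit   (t→s between vowels (before a front vowel))
So the Pasho cognate is 'ruzasit'.

ruzasit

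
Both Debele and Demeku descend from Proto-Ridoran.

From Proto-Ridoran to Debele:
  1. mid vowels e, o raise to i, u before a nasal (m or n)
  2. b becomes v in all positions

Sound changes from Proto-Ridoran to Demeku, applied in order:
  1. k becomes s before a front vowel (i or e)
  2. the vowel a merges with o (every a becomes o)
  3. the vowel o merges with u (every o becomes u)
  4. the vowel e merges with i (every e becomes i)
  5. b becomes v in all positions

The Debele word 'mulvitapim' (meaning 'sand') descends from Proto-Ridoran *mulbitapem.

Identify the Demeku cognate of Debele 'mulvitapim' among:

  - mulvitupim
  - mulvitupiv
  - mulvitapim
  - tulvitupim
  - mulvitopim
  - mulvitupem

Demeku: *mulbitapem > mulbitopem > mulbitupem > mulbitupim > mulvitupim  (by vowel merger, vowel merger, vowel merger, unconditioned shift)
The other candidates each miss or misapply at least one Demeku change.

mulvitupim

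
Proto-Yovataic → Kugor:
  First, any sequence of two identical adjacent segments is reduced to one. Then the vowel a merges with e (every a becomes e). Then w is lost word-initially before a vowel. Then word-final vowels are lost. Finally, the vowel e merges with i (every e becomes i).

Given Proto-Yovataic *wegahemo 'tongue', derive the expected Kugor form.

Kugor: *wegahemo
  wegahemo (rule 1 does not apply)
  wegahemo → wegehemo   [vowel merger]
  wegehemo → egehemo   [glide loss]
  egehemo → egehem   [apocope]
  egehem → igihim   [vowel merger]
  giving Kugor igihim.

igihim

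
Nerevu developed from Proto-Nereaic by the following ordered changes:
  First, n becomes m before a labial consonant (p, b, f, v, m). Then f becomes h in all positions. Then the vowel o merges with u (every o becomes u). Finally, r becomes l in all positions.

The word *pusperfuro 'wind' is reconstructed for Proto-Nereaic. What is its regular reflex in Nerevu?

puspelhulu

Nerevu: *pusperfuro
  pusperfuro (rule 1 does not apply)
  pusperfuro → pusperhuro   [unconditioned shift]
  pusperhuro → pusperhuru   [vowel merger]
  pusperhuru → puspelhulu   [unconditioned shift]
  giving Nerevu puspelhulu.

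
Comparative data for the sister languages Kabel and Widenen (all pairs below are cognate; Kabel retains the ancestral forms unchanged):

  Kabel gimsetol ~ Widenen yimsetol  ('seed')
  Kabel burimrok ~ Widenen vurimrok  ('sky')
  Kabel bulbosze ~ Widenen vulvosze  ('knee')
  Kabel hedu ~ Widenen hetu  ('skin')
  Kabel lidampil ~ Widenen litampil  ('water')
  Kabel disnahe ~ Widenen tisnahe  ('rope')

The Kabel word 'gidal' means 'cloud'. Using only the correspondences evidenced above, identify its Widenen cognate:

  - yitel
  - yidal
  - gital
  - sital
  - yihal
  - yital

gimsetol ~ yimsetol — Kabel g corresponds to Widenen y word-initially before a front vowel.
lidampil ~ litampil — Kabel d corresponds to Widenen t between vowels (before a back vowel).
Applying these to Kabel 'gidal':
  gidal → yidal   (g→y word-initially before a front vowel)
  yidal → yital   (d→t between vowels (before a back vowel))
So the Widenen cognate is 'yital'.

yital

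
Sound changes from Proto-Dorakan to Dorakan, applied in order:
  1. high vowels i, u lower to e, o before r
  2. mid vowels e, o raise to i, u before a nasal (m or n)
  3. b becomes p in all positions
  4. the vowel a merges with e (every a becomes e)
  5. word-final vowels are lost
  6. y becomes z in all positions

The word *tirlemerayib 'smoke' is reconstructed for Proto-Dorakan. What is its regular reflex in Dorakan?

Dorakan: *tirlemerayib > terlemerayib > terlimerayib > terlimerayip > terlimereyip > terlimerezip  (by pre-rhotic lowering, pre-nasal raising, unconditioned shift, vowel merger, unconditioned shift)

terlimerezip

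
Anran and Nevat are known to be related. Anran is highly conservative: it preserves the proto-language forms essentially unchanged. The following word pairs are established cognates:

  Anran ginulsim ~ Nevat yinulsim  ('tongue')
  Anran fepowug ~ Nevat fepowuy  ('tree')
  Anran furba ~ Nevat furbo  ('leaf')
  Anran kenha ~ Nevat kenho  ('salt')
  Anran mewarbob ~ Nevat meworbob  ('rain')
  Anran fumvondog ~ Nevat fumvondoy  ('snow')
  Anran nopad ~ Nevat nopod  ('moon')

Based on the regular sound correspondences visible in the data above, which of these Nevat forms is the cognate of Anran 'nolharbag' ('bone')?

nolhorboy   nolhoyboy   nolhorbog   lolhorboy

mewarbob ~ meworbob — Anran a corresponds to Nevat o after a consonant, before r.
nopad ~ nopod — Anran a corresponds to Nevat o after a consonant, before a consonant other than r, m, n, p, b, f, v.
fepowug ~ fepowuy, fumvondog ~ fumvondoy — Anran g corresponds to Nevat y word-finally.
Applying these to Anran 'nolharbag':
  nolharbag → nolhorbag   (a→o after a consonant, before r)
  nolhorbag → nolhorbog   (a→o after a consonant, before a consonant other than r, m, n, p, b, f, v)
  nolhorbog → nolhorboy   (g→y word-finally)
So the Nevat cognate is 'nolhorboy'.

nolhorboy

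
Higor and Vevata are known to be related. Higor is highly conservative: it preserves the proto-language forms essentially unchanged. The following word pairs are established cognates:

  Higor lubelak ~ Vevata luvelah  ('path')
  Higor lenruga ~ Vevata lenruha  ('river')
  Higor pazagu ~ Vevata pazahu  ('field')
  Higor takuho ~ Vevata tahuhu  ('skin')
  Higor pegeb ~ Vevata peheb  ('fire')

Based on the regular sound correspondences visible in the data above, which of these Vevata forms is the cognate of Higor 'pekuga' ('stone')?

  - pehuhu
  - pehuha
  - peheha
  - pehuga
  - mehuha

takuho ~ tahuhu — Higor k corresponds to Vevata h between vowels (before a back vowel).
lenruga ~ lenruha — Higor g corresponds to Vevata h between vowels (before a back vowel).
Applying these to Higor 'pekuga':
  pekuga → pehuga   (k→h between vowels (before a back vowel))
  pehuga → pehuha   (g→h between vowels (before a back vowel))
So the Vevata cognate is 'pehuha'.

pehuha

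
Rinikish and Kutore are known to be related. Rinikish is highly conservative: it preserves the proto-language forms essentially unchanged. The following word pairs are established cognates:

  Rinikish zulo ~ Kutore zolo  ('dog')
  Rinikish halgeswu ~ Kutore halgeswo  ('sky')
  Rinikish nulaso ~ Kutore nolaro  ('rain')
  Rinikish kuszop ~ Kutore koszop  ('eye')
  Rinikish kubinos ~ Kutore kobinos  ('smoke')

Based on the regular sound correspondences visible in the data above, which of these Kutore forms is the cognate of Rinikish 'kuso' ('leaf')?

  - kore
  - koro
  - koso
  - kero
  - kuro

koro

zulo ~ zolo, nulaso ~ nolaro — Rinikish u corresponds to Kutore o after a consonant, before a consonant other than r, m, n, p, b, f, v.
nulaso ~ nolaro — Rinikish s corresponds to Kutore r between vowels (before a back vowel).
Applying these to Rinikish 'kuso':
  kuso → koso   (u→o after a consonant, before a consonant other than r, m, n, p, b, f, v)
  koso → koro   (s→r between vowels (before a back vowel))
So the Kutore cognate is 'koro'.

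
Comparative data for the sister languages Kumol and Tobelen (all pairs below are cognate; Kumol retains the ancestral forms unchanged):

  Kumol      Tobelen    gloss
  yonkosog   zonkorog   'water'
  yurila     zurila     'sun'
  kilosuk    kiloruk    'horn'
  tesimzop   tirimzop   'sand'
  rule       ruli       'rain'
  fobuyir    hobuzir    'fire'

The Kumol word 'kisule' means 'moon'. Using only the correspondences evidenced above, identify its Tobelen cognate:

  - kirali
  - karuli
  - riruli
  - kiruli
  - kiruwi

kiruli

kilosuk ~ kiloruk — Kumol s corresponds to Tobelen r between vowels (before a back vowel).
rule ~ ruli — Kumol e corresponds to Tobelen i word-finally.
Applying these to Kumol 'kisule':
  kisule → kirule   (s→r between vowels (before a back vowel))
  kirule → kiruli   (e→i word-finally)
So the Tobelen cognate is 'kiruli'.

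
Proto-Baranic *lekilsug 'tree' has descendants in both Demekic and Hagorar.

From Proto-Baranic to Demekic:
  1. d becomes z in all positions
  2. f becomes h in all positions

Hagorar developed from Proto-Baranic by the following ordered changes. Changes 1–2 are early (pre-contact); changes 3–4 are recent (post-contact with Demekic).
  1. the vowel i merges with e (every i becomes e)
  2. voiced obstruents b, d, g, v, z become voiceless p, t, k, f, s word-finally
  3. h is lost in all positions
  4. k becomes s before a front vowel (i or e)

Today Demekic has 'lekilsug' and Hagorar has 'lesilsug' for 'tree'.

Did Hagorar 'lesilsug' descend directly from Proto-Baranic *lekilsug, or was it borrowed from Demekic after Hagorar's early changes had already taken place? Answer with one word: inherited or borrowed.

If inherited, *lekilsug would pass through all of Hagorar's changes:
Hagorar: *lekilsug
  lekilsug → lekelsug   [vowel merger]
  lekelsug → lekelsuk   [final devoicing]
  lekelsuk (rule 3 does not apply)
  lekelsuk → leselsuk   [palatalisation]
  giving Hagorar leselsuk.
If borrowed from Demekic 'lekilsug' after the early changes, it would undergo only the recent ones:
  rule 3 (h-loss): no change (lekilsug)
  rule 4 (palatalisation): lekilsug → lesilsug
  ⇒ as a loan: lesilsug
Hagorar 'lesilsug' matches the loan outcome 'lesilsug', not the inherited 'leselsuk' — it skipped the early Hagorar changes, so it was borrowed from Demekic.

borrowed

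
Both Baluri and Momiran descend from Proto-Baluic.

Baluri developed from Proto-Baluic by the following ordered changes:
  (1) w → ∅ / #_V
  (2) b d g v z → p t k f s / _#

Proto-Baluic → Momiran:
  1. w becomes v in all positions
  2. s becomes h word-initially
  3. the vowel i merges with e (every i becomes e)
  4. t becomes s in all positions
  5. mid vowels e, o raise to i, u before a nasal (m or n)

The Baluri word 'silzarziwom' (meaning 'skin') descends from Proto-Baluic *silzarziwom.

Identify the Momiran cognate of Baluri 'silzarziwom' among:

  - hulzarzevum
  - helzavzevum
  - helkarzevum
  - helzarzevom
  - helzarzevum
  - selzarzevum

Momiran: start from *silzarziwom.
  rule 1 (unconditioned shift): silzarziwom → silzarzivom
  rule 2 (debuccalisation): silzarzivom → hilzarzivom
  rule 3 (vowel merger): hilzarzivom → helzarzevom
  rule 4: no change — helzarzevom
  rule 5 (pre-nasal raising): helzarzevom → helzarzevum
  ⇒ Momiran helzarzevum
Only 'helzarzevum' matches the regular Momiran development of *silzarziwom.

helzarzevum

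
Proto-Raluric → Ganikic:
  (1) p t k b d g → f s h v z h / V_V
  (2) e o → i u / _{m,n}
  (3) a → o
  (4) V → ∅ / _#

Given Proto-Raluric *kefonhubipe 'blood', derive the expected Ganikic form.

Ganikic: start from *kefonhubipe.
  rule 1 (intervocalic lenition): kefonhubipe → kefonhuvife
  rule 2 (pre-nasal raising): kefonhuvife → kefunhuvife
  rule 3: no change — kefunhuvife
  rule 4 (apocope): kefunhuvife → kefunhuvif
  ⇒ Ganikic kefunhuvif

kefunhuvif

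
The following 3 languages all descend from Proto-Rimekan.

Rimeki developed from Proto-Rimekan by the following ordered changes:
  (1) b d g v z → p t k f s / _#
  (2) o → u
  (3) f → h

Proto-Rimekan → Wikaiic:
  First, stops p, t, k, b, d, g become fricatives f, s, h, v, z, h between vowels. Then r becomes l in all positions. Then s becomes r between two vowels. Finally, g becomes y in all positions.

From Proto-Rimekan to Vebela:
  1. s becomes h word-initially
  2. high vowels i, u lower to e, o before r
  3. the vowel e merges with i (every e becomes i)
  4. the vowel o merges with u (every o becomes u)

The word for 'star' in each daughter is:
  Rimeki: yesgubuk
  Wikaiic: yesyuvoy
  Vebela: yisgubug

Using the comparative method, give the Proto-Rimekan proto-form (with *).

*yesgubog

Position 2: Rimeki has e, Wikaiic has e, Vebela has i. Rimeki preserves e here (none of its changes turn any other segment into e), so the proto-segment is *e.
Position 4: Rimeki has g, Wikaiic has y, Vebela has g. Rimeki preserves g here (none of its changes turn any other segment into g), so the proto-segment is *g.
This points to *yesgubog. Verify forward in each daughter:
Rimeki: start from *yesgubog.
  rule 1 (final devoicing): yesgubog → yesgubok
  rule 2 (vowel merger): yesgubok → yesgubuk
  rule 3: no change — yesgubuk
  ⇒ Rimeki yesgubuk
Wikaiic: *yesgubog
  yesgubog → yesguvog   [intervocalic lenition]
  yesguvog (rule 2 does not apply)
  yesguvog (rule 3 does not apply)
  yesguvog → yesyuvoy   [unconditioned shift]
  giving Wikaiic yesyuvoy.
Vebela: *yesgubog
  yesgubog (rule 1 does not apply)
  yesgubog (rule 2 does not apply)
  yesgubog → yisgubog   [vowel merger]
  yisgubog → yisgubug   [vowel merger]
  giving Vebela yisgubug.
Only *yesgubog yields all of Rimeki yesgubuk, Wikaiic yesyuvoy, Vebela yisgubug.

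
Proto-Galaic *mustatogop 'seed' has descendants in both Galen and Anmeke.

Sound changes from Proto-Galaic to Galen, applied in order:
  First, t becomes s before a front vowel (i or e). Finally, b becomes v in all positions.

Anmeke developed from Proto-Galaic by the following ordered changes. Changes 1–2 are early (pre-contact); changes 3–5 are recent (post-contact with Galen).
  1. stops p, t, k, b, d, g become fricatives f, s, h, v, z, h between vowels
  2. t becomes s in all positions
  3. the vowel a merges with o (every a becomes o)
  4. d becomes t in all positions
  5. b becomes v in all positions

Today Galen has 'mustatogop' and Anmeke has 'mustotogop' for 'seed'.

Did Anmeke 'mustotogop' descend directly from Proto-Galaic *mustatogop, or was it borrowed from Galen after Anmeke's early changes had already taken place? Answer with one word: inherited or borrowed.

If inherited, *mustatogop would pass through all of Anmeke's changes:
Anmeke: *mustatogop
  mustatogop → mustasohop   [intervocalic lenition]
  mustasohop → mussasohop   [unconditioned shift]
  mussasohop → mussosohop   [vowel merger]
  mussosohop (rule 4 does not apply)
  mussosohop (rule 5 does not apply)
  giving Anmeke mussosohop.
If borrowed from Galen 'mustatogop' after the early changes, it would undergo only the recent ones:
  rule 3 (vowel merger): mustatogop → mustotogop
  rule 4 (unconditioned shift): no change (mustotogop)
  rule 5 (unconditioned shift): no change (mustotogop)
  ⇒ as a loan: mustotogop
Anmeke 'mustotogop' matches the loan outcome 'mustotogop', not the inherited 'mussosohop' — it skipped the early Anmeke changes, so it was borrowed from Galen.

borrowed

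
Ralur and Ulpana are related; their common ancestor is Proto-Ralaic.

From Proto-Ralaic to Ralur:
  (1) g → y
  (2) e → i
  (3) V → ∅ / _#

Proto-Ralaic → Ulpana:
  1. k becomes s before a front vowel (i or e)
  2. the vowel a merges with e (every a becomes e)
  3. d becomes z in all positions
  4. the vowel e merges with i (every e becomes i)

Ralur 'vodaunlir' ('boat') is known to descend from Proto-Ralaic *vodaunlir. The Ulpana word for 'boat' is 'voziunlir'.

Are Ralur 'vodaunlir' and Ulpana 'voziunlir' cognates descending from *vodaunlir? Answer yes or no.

yes

Derive the expected Ulpana reflex of *vodaunlir:
Ulpana: *vodaunlir
  vodaunlir (rule 1 does not apply)
  vodaunlir → vodeunlir   [vowel merger]
  vodeunlir → vozeunlir   [unconditioned shift]
  vozeunlir → voziunlir   [vowel merger]
  giving Ulpana voziunlir.
Ulpana 'voziunlir' matches the regular reflex exactly, so the pair is cognate.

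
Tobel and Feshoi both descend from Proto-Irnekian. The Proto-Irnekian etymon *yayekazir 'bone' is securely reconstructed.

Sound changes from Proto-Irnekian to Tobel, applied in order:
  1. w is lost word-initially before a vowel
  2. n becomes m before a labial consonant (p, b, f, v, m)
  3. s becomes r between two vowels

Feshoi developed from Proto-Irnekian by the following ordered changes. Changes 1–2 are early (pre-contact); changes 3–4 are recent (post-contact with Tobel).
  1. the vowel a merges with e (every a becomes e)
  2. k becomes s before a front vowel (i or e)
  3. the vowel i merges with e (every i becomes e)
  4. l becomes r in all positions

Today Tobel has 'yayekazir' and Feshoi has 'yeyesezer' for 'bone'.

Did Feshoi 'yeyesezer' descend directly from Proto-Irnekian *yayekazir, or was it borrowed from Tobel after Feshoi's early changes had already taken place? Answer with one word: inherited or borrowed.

If inherited, *yayekazir would pass through all of Feshoi's changes:
Feshoi: start from *yayekazir.
  rule 1 (vowel merger): yayekazir → yeyekezir
  rule 2 (palatalisation): yeyekezir → yeyesezir
  rule 3 (vowel merger): yeyesezir → yeyesezer
  rule 4: no change — yeyesezer
  ⇒ Feshoi yeyesezer
If borrowed from Tobel 'yayekazir' after the early changes, it would undergo only the recent ones:
  rule 3 (vowel merger): yayekazir → yayekazer
  rule 4 (unconditioned shift): no change (yayekazer)
  ⇒ as a loan: yayekazer
Feshoi 'yeyesezer' matches the inherited outcome exactly, so it is an inherited cognate, not a loan.

inherited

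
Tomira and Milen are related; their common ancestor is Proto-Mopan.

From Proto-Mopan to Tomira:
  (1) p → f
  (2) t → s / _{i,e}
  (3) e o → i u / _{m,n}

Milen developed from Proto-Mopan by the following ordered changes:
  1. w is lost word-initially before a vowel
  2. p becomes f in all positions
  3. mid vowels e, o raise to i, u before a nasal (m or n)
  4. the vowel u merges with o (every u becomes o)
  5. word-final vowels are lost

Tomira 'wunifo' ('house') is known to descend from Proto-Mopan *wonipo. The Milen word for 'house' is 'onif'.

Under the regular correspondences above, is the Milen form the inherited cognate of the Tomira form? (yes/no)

yes

Derive the expected Milen reflex of *wonipo:
Milen: start from *wonipo.
  rule 1 (glide loss): wonipo → onipo
  rule 2 (unconditioned shift): onipo → onifo
  rule 3 (pre-nasal raising): onifo → unifo
  rule 4 (vowel merger): unifo → onifo
  rule 5 (apocope): onifo → onif
  ⇒ Milen onif
Milen 'onif' matches the regular reflex exactly, so the pair is cognate.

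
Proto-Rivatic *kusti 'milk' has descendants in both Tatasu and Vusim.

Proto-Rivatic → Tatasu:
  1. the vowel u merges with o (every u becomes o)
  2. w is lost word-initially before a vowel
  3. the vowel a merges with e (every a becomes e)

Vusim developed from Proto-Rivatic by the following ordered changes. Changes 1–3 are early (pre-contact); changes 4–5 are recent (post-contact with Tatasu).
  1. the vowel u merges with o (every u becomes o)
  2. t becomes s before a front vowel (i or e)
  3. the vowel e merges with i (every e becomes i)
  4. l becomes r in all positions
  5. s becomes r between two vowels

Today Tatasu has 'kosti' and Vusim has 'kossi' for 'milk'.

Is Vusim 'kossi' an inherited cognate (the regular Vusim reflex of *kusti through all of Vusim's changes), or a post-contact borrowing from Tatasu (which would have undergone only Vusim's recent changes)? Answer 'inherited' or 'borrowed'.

inherited

If inherited, *kusti would pass through all of Vusim's changes:
Vusim: *kusti > kosti > kossi  (by vowel merger, palatalisation)
If borrowed from Tatasu 'kosti' after the early changes, it would undergo only the recent ones:
  rule 4 (unconditioned shift): no change (kosti)
  rule 5 (rhotacism): no change (kosti)
  ⇒ as a loan: kosti
Vusim 'kossi' matches the inherited outcome exactly, so it is an inherited cognate, not a loan.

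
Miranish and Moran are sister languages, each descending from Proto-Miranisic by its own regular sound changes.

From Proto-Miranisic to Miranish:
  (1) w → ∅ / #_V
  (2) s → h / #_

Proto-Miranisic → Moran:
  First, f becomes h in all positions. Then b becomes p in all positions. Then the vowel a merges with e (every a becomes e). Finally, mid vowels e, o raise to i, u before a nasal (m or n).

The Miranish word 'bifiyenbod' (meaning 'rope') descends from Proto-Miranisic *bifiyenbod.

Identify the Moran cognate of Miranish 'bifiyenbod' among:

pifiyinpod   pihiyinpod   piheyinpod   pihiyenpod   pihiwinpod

pihiyinpod

Moran: start from *bifiyenbod.
  rule 1 (unconditioned shift): bifiyenbod → bihiyenbod
  rule 2 (unconditioned shift): bihiyenbod → pihiyenpod
  rule 3: no change — pihiyenpod
  rule 4 (pre-nasal raising): pihiyenpod → pihiyinpod
  ⇒ Moran pihiyinpod
Among the options, 'pihiyinpod' alone shows every Moran change applied in order.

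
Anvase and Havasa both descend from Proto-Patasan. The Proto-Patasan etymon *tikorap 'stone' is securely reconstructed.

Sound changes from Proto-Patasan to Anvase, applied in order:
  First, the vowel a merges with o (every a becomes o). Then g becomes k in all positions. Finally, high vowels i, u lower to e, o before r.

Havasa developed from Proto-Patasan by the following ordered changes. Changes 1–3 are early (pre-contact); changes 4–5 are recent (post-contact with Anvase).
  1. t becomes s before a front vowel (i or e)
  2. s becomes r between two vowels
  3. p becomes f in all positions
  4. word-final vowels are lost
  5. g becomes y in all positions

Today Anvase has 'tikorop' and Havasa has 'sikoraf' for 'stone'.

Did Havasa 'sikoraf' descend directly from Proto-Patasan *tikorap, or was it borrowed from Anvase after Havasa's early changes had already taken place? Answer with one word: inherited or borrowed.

inherited

If inherited, *tikorap would pass through all of Havasa's changes:
Havasa: *tikorap
  tikorap → sikorap   [palatalisation]
  sikorap (rule 2 does not apply)
  sikorap → sikoraf   [unconditioned shift]
  sikoraf (rule 4 does not apply)
  sikoraf (rule 5 does not apply)
  giving Havasa sikoraf.
If borrowed from Anvase 'tikorop' after the early changes, it would undergo only the recent ones:
  rule 4 (apocope): no change (tikorop)
  rule 5 (unconditioned shift): no change (tikorop)
  ⇒ as a loan: tikorop
Havasa 'sikoraf' matches the inherited outcome exactly, so it is an inherited cognate, not a loan.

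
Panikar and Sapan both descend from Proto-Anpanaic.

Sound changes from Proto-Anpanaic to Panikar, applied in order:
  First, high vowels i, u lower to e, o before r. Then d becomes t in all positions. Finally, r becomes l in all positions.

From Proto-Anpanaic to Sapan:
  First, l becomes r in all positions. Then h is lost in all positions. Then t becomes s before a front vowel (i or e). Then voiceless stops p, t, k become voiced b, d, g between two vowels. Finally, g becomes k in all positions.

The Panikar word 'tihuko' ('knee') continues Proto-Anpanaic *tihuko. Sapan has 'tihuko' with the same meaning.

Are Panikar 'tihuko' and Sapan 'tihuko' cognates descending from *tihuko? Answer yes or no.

no

Derive the expected Sapan reflex of *tihuko:
Sapan: *tihuko > tiuko > siuko > siugo > siuko  (by h-loss, palatalisation, intervocalic voicing, unconditioned shift)
The regular Sapan reflex would be 'siuko', but the attested form is 'tihuko'. The correspondence is irregular, so they are not cognates (the Sapan form has a different source).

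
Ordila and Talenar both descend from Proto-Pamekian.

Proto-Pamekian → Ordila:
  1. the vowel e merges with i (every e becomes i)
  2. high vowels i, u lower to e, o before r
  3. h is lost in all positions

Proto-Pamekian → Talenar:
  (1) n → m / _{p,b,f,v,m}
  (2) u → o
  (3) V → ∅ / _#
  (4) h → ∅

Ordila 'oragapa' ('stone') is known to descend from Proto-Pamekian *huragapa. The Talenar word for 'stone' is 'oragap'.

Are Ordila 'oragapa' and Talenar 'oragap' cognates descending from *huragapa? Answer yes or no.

Derive the expected Talenar reflex of *huragapa:
Talenar: *huragapa > horagapa > horagap > oragap  (by vowel merger, apocope, h-loss)
Talenar 'oragap' matches the regular reflex exactly, so the pair is cognate.

yes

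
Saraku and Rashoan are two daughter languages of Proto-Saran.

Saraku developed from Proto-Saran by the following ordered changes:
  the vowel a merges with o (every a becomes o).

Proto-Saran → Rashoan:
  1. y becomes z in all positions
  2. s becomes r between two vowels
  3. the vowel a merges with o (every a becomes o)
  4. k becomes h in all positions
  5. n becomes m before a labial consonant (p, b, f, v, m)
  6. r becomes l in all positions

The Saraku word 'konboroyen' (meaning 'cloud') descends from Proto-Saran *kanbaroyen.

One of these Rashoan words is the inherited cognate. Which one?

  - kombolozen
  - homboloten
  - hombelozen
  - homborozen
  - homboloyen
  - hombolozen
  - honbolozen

Rashoan: *kanbaroyen
  kanbaroyen → kanbarozen   [unconditioned shift]
  kanbarozen (rule 2 does not apply)
  kanbarozen → konborozen   [vowel merger]
  konborozen → honborozen   [unconditioned shift]
  honborozen → homborozen   [nasal place assimilation]
  homborozen → hombolozen   [unconditioned shift]
  giving Rashoan hombolozen.
Among the options, 'hombolozen' alone shows every Rashoan change applied in order.

hombolozen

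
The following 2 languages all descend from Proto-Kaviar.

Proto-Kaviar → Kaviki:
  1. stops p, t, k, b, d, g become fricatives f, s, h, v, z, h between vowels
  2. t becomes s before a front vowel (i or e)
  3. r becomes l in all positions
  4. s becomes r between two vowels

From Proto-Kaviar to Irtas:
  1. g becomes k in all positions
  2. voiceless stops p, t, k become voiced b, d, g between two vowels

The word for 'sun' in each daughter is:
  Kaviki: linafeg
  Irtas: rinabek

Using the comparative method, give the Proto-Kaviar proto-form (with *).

Position 7: Kaviki has g, Irtas has k. Kaviki preserves g here (none of its changes turn any other segment into g), so the proto-segment is *g.
Position 1: Kaviki has l, Irtas has r. Irtas preserves r here (none of its changes turn any other segment into r), so the proto-segment is *r.
Position 5: Kaviki has f, Irtas has b. Taking the neighbouring segments as reconstructed: Kaviki f could go back to *p or *f; Irtas b could go back to *p or *b — the one source consistent with every daughter is *p.
The remaining positions agree across the daughters. Check the candidate against every language:
Kaviki: start from *rinapeg.
  rule 1 (intervocalic lenition): rinapeg → rinafeg
  rule 2: no change — rinafeg
  rule 3 (unconditioned shift): rinafeg → linafeg
  rule 4: no change — linafeg
  ⇒ Kaviki linafeg
Irtas: start from *rinapeg.
  rule 1 (unconditioned shift): rinapeg → rinapek
  rule 2 (intervocalic voicing): rinapek → rinabek
  ⇒ Irtas rinabek
Only *rinapeg yields all of Kaviki linafeg, Irtas rinabek.

*rinapeg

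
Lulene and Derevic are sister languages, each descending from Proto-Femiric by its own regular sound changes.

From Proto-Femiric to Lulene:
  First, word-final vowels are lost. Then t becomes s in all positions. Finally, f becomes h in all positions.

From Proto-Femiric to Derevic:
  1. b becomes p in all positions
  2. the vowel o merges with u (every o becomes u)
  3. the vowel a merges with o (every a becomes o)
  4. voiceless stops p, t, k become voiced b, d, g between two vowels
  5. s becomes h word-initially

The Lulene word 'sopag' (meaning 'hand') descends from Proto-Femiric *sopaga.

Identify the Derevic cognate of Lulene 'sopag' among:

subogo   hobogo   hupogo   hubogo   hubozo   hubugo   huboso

Derevic: *sopaga
  sopaga (rule 1 does not apply)
  sopaga → supaga   [vowel merger]
  supaga → supogo   [vowel merger]
  supogo → subogo   [intervocalic voicing]
  subogo → hubogo   [debuccalisation]
  giving Derevic hubogo.
Only 'hubogo' matches the regular Derevic development of *sopaga.

hubogo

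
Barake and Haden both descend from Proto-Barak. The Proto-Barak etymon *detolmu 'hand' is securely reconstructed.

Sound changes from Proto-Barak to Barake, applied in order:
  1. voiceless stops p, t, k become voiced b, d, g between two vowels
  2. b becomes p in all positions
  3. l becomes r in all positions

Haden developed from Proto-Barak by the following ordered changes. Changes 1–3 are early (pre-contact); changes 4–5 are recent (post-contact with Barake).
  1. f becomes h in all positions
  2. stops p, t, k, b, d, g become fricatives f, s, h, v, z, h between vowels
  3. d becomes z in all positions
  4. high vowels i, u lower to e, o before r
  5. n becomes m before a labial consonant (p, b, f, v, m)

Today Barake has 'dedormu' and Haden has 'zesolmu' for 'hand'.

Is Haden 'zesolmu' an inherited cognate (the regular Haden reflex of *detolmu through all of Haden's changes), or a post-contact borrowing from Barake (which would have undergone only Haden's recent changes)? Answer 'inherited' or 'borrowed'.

If inherited, *detolmu would pass through all of Haden's changes:
Haden: start from *detolmu.
  rule 1: no change — detolmu
  rule 2 (intervocalic lenition): detolmu → desolmu
  rule 3 (unconditioned shift): desolmu → zesolmu
  rule 4: no change — zesolmu
  rule 5: no change — zesolmu
  ⇒ Haden zesolmu
If borrowed from Barake 'dedormu' after the early changes, it would undergo only the recent ones:
  rule 4 (pre-rhotic lowering): no change (dedormu)
  rule 5 (nasal place assimilation): no change (dedormu)
  ⇒ as a loan: dedormu
Haden 'zesolmu' matches the inherited outcome exactly, so it is an inherited cognate, not a loan.

inherited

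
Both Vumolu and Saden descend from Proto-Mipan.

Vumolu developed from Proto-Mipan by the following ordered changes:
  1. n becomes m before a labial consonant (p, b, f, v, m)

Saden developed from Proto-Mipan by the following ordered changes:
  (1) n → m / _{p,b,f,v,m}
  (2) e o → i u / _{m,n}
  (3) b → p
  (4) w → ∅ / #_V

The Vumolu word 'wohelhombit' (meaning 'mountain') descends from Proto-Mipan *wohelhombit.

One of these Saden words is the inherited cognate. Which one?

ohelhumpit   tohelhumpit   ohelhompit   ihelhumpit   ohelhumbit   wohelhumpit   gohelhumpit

ohelhumpit

Saden: *wohelhombit
  wohelhombit (rule 1 does not apply)
  wohelhombit → wohelhumbit   [pre-nasal raising]
  wohelhumbit → wohelhumpit   [unconditioned shift]
  wohelhumpit → ohelhumpit   [glide loss]
  giving Saden ohelhumpit.
Among the options, 'ohelhumpit' alone shows every Saden change applied in order.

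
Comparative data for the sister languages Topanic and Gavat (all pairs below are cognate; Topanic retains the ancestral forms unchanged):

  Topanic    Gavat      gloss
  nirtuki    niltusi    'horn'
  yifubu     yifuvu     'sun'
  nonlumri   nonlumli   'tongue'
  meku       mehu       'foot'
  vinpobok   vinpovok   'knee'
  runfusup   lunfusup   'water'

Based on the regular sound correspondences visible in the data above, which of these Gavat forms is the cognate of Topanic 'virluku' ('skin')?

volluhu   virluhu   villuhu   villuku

villuhu

nirtuki ~ niltusi — Topanic r corresponds to Gavat l after a vowel, before a consonant other than r, m, n, p, b, f, v.
meku ~ mehu — Topanic k corresponds to Gavat h between vowels (before a back vowel).
Applying these to Topanic 'virluku':
  virluku → villuku   (r→l after a vowel, before a consonant other than r, m, n, p, b, f, v)
  villuku → villuhu   (k→h between vowels (before a back vowel))
So the Gavat cognate is 'villuhu'.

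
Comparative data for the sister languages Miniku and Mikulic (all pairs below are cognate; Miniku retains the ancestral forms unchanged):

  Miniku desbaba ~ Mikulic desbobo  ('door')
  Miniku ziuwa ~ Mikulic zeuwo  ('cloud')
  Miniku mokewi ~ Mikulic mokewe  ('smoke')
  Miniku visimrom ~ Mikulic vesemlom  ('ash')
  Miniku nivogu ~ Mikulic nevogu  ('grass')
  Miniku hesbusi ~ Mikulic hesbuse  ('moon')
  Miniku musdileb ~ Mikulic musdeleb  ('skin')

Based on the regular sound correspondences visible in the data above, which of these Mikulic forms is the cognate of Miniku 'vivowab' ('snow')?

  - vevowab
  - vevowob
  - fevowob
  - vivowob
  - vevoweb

vevowob

nivogu ~ nevogu — Miniku i corresponds to Mikulic e after a consonant, before a labial obstruent.
desbaba ~ desbobo — Miniku a corresponds to Mikulic o after a consonant, before a labial obstruent.
Applying these to Miniku 'vivowab':
  vivowab → vevowab   (i→e after a consonant, before a labial obstruent)
  vevowab → vevowob   (a→o after a consonant, before a labial obstruent)
So the Mikulic cognate is 'vevowob'.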